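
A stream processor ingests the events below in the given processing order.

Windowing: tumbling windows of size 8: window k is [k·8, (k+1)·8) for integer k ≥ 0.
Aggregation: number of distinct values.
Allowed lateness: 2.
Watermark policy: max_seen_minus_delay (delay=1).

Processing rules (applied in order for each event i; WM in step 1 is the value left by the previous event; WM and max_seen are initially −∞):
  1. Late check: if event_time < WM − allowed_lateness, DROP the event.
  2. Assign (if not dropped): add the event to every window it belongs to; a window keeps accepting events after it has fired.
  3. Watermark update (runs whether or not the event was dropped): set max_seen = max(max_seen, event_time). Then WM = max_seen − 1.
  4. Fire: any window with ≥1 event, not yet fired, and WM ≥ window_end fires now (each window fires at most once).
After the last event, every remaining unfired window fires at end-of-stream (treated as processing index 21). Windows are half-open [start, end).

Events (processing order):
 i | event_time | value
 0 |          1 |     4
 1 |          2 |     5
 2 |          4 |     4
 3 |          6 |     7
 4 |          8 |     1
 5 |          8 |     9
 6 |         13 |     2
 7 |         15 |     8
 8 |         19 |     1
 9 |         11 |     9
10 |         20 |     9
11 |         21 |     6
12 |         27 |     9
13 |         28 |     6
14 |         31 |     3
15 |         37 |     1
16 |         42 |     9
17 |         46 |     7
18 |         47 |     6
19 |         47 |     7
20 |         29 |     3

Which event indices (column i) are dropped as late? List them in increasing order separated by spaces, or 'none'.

9 20

i=0 t=1 v=4: → [0,8); WM=0
i=1 t=2 v=5: → [0,8); WM=1
i=2 t=4 v=4: → [0,8); WM=3
i=3 t=6 v=7: → [0,8); WM=5
i=4 t=8 v=1: → [8,16); WM=7
i=5 t=8 v=9: → [8,16); WM=7
i=6 t=13 v=2: → [8,16); WM=12; [0,8) fires=3
i=7 t=15 v=8: → [8,16); WM=14
i=8 t=19 v=1: → [16,24); WM=18; [8,16) fires=4
i=9 t=11 v=9: DROP (t<18-2); WM=18
i=10 t=20 v=9: → [16,24); WM=19
i=11 t=21 v=6: → [16,24); WM=20
i=12 t=27 v=9: → [24,32); WM=26; [16,24) fires=3
i=13 t=28 v=6: → [24,32); WM=27
i=14 t=31 v=3: → [24,32); WM=30
i=15 t=37 v=1: → [32,40); WM=36; [24,32) fires=3
i=16 t=42 v=9: → [40,48); WM=41; [32,40) fires=1
i=17 t=46 v=7: → [40,48); WM=45
i=18 t=47 v=6: → [40,48); WM=46
i=19 t=47 v=7: → [40,48); WM=46
i=20 t=29 v=3: DROP (t<46-2); WM=46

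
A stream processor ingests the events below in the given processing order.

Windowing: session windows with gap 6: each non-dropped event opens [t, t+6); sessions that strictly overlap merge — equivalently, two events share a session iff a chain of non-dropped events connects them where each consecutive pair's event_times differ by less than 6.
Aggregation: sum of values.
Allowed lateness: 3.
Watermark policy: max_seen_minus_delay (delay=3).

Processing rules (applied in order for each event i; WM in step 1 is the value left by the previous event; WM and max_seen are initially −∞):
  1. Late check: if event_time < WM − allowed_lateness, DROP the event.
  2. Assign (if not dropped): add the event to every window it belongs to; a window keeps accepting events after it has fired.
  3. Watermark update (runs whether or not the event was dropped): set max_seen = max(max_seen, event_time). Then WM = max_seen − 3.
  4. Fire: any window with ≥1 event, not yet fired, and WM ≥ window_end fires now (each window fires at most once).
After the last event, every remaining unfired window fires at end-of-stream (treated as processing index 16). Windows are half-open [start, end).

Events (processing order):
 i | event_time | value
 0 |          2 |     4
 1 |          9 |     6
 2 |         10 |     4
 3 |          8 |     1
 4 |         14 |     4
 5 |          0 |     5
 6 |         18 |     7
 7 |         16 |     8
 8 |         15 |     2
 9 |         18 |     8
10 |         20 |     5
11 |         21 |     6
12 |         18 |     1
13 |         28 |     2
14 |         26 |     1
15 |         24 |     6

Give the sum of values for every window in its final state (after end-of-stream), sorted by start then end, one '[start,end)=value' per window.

i=0 t=2 v=4: → [2,8); WM=-1
i=1 t=9 v=6: → [9,15); WM=6
i=2 t=10 v=4: → [9,16); WM=7
i=3 t=8 v=1: → [8,16); WM=7
i=4 t=14 v=4: → [8,20); WM=11
i=5 t=0 v=5: DROP (t<11-3); WM=11
i=6 t=18 v=7: → [8,24); WM=15
i=7 t=16 v=8: → [8,24); WM=15
i=8 t=15 v=2: → [8,24); WM=15
i=9 t=18 v=8: → [8,24); WM=15
i=10 t=20 v=5: → [8,26); WM=17
i=11 t=21 v=6: → [8,27); WM=18
i=12 t=18 v=1: → [8,27); WM=18
i=13 t=28 v=2: → [28,34); WM=25
i=14 t=26 v=1: → [8,34); WM=25
i=15 t=24 v=6: → [8,34); WM=25

[2,8)=4 [8,34)=61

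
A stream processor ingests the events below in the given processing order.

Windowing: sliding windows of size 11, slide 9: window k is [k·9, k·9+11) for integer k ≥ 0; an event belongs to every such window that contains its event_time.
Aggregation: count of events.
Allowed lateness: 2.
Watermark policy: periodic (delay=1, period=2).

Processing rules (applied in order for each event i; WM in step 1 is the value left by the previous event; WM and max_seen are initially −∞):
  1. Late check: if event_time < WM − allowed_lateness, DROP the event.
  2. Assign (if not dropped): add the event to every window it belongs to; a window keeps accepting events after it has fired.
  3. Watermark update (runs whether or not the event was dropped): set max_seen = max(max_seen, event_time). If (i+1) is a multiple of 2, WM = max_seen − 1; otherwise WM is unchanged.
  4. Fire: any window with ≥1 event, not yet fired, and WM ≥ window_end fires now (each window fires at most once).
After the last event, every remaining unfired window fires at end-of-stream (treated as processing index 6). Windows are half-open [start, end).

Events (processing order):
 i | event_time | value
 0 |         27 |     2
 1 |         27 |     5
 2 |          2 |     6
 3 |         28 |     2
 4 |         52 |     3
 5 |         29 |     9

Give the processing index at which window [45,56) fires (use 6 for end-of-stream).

i=0 t=27 v=2: → [27,38),[18,29); WM=−∞
i=1 t=27 v=5: → [27,38),[18,29); WM=26
i=2 t=2 v=6: DROP (t<26-2); WM=26
i=3 t=28 v=2: → [27,38),[18,29); WM=27
i=4 t=52 v=3: → [45,56); WM=27
i=5 t=29 v=9: → [27,38); WM=51; [18,29) fires=3 [27,38) fires=4

6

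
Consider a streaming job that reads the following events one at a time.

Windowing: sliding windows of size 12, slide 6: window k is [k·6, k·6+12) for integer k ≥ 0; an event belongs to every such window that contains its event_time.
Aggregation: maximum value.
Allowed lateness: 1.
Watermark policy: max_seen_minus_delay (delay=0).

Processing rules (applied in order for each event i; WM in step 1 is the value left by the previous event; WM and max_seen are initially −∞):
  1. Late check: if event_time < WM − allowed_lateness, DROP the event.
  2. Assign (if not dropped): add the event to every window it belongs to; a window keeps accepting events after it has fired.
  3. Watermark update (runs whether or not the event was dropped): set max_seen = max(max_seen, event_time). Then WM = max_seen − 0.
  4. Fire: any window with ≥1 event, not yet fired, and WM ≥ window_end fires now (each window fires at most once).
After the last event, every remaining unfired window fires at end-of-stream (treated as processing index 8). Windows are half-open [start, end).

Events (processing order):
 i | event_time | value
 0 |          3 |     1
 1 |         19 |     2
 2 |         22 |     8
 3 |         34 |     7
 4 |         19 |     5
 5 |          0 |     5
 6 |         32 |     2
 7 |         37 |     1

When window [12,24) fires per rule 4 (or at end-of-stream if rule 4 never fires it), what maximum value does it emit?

8

i=0 t=3 v=1: → [0,12); WM=3
i=1 t=19 v=2: → [18,30),[12,24); WM=19; [0,12) fires=1
i=2 t=22 v=8: → [18,30),[12,24); WM=22
i=3 t=34 v=7: → [30,42),[24,36); WM=34; [12,24) fires=8 [18,30) fires=8
i=4 t=19 v=5: DROP (t<34-1); WM=34
i=5 t=0 v=5: DROP (t<34-1); WM=34
i=6 t=32 v=2: DROP (t<34-1); WM=34
i=7 t=37 v=1: → [36,48),[30,42); WM=37; [24,36) fires=7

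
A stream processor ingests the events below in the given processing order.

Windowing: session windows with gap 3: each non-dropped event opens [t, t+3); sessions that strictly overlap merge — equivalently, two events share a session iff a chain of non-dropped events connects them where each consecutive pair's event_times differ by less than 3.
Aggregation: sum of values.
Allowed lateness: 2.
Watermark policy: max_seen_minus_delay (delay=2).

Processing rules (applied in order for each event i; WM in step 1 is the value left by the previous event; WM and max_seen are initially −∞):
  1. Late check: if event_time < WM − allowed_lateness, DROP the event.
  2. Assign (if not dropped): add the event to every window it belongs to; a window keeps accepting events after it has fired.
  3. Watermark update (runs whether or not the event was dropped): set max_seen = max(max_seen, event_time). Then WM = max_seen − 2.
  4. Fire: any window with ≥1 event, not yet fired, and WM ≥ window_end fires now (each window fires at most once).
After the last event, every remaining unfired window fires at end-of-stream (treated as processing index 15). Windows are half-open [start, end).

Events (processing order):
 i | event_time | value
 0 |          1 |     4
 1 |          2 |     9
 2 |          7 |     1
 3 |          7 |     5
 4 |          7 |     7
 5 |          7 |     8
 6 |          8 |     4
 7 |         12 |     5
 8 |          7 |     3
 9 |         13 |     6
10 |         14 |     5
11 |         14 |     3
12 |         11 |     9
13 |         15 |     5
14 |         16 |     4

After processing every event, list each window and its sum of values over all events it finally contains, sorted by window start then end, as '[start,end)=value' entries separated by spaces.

i=0 t=1 v=4: → [1,4); WM=-1
i=1 t=2 v=9: → [1,5); WM=0
i=2 t=7 v=1: → [7,10); WM=5
i=3 t=7 v=5: → [7,10); WM=5
i=4 t=7 v=7: → [7,10); WM=5
i=5 t=7 v=8: → [7,10); WM=5
i=6 t=8 v=4: → [7,11); WM=6
i=7 t=12 v=5: → [12,15); WM=10
i=8 t=7 v=3: DROP (t<10-2); WM=10
i=9 t=13 v=6: → [12,16); WM=11
i=10 t=14 v=5: → [12,17); WM=12
i=11 t=14 v=3: → [12,17); WM=12
i=12 t=11 v=9: → [11,17); WM=12
i=13 t=15 v=5: → [11,18); WM=13
i=14 t=16 v=4: → [11,19); WM=14

[1,5)=13 [7,11)=25 [11,19)=37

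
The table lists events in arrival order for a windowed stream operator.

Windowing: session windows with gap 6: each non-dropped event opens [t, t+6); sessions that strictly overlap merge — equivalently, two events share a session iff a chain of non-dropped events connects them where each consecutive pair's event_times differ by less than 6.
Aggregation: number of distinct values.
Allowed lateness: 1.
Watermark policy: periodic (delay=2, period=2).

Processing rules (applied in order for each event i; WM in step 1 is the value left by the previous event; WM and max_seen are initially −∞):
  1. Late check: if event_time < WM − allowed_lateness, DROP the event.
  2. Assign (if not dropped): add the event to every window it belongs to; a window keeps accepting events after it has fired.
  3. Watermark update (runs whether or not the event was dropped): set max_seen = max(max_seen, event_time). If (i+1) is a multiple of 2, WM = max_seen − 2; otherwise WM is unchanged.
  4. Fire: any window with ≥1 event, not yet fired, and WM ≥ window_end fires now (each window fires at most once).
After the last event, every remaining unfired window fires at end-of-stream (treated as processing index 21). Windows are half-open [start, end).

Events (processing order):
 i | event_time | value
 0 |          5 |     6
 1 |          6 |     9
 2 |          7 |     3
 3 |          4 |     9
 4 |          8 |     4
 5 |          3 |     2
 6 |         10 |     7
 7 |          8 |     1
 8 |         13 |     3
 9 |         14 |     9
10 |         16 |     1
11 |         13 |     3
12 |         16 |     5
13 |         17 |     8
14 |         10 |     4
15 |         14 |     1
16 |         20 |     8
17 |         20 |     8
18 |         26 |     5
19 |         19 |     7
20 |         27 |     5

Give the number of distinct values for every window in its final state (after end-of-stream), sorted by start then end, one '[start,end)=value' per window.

[4,26)=8 [26,33)=1

i=0 t=5 v=6: → [5,11); WM=−∞
i=1 t=6 v=9: → [5,12); WM=4
i=2 t=7 v=3: → [5,13); WM=4
i=3 t=4 v=9: → [4,13); WM=5
i=4 t=8 v=4: → [4,14); WM=5
i=5 t=3 v=2: DROP (t<5-1); WM=6
i=6 t=10 v=7: → [4,16); WM=6
i=7 t=8 v=1: → [4,16); WM=8
i=8 t=13 v=3: → [4,19); WM=8
i=9 t=14 v=9: → [4,20); WM=12
i=10 t=16 v=1: → [4,22); WM=12
i=11 t=13 v=3: → [4,22); WM=14
i=12 t=16 v=5: → [4,22); WM=14
i=13 t=17 v=8: → [4,23); WM=15
i=14 t=10 v=4: DROP (t<15-1); WM=15
i=15 t=14 v=1: → [4,23); WM=15
i=16 t=20 v=8: → [4,26); WM=15
i=17 t=20 v=8: → [4,26); WM=18
i=18 t=26 v=5: → [26,32); WM=18
i=19 t=19 v=7: → [4,26); WM=24
i=20 t=27 v=5: → [26,33); WM=24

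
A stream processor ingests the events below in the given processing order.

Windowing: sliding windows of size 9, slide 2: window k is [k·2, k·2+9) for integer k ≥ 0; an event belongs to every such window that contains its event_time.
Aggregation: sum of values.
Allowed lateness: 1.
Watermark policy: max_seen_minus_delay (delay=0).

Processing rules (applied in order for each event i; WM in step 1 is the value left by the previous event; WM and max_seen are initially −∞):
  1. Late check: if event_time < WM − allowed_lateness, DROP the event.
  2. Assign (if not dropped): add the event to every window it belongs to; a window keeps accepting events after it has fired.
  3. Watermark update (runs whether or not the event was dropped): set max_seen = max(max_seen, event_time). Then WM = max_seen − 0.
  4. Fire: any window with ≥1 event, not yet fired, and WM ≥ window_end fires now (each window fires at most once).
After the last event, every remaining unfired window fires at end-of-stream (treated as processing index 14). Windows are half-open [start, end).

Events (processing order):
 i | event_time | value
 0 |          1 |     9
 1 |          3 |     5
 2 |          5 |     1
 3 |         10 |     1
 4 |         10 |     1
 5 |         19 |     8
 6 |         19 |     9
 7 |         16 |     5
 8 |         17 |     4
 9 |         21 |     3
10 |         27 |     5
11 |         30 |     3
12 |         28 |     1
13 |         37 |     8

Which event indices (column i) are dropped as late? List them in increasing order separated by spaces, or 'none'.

i=0 t=1 v=9: → [0,9); WM=1
i=1 t=3 v=5: → [2,11),[0,9); WM=3
i=2 t=5 v=1: → [4,13),[2,11),[0,9); WM=5
i=3 t=10 v=1: → [10,19),[8,17),[6,15),[4,13),[2,11); WM=10; [0,9) fires=15
i=4 t=10 v=1: → [10,19),[8,17),[6,15),[4,13),[2,11); WM=10
i=5 t=19 v=8: → [18,27),[16,25),[14,23),[12,21); WM=19; [2,11) fires=8 [4,13) fires=3 [6,15) fires=2 [8,17) fires=2 [10,19) fires=2
i=6 t=19 v=9: → [18,27),[16,25),[14,23),[12,21); WM=19
i=7 t=16 v=5: DROP (t<19-1); WM=19
i=8 t=17 v=4: DROP (t<19-1); WM=19
i=9 t=21 v=3: → [20,29),[18,27),[16,25),[14,23); WM=21; [12,21) fires=17
i=10 t=27 v=5: → [26,35),[24,33),[22,31),[20,29); WM=27; [14,23) fires=20 [16,25) fires=20 [18,27) fires=20
i=11 t=30 v=3: → [30,39),[28,37),[26,35),[24,33),[22,31); WM=30; [20,29) fires=8
i=12 t=28 v=1: DROP (t<30-1); WM=30
i=13 t=37 v=8: → [36,45),[34,43),[32,41),[30,39); WM=37; [22,31) fires=8 [24,33) fires=8 [26,35) fires=8 [28,37) fires=3

7 8 12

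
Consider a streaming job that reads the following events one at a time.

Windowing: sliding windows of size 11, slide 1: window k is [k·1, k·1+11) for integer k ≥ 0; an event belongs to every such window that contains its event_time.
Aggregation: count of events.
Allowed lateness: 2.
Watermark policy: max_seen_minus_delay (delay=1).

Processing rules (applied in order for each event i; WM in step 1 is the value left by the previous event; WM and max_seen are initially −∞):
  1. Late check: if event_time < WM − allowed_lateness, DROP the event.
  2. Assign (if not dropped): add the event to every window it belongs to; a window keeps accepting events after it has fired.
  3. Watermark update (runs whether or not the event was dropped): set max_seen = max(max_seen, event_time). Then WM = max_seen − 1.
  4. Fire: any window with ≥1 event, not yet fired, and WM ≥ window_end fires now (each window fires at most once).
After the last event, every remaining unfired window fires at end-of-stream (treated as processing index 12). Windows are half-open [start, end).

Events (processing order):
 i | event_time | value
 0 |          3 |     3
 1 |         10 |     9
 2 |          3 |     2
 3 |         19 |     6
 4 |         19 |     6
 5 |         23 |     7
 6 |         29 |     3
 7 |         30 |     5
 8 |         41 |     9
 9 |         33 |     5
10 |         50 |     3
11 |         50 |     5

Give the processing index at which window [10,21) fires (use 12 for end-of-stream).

5

i=0 t=3 v=3: → [3,14),[2,13),[1,12),[0,11); WM=2
i=1 t=10 v=9: → [10,21),[9,20),[8,19),[7,18),[6,17),[5,16),[4,15),[3,14),[2,13),[1,12),[0,11); WM=9
i=2 t=3 v=2: DROP (t<9-2); WM=9
i=3 t=19 v=6: → [19,30),[18,29),[17,28),[16,27),[15,26),[14,25),[13,24),[12,23),[11,22),[10,21),[9,20); WM=18; [0,11) fires=2 [1,12) fires=2 [2,13) fires=2 [3,14) fires=2 [4,15) fires=1 [5,16) fires=1 [6,17) fires=1 [7,18) fires=1
i=4 t=19 v=6: → [19,30),[18,29),[17,28),[16,27),[15,26),[14,25),[13,24),[12,23),[11,22),[10,21),[9,20); WM=18
i=5 t=23 v=7: → [23,34),[22,33),[21,32),[20,31),[19,30),[18,29),[17,28),[16,27),[15,26),[14,25),[13,24); WM=22; [8,19) fires=1 [9,20) fires=3 [10,21) fires=3 [11,22) fires=2
i=6 t=29 v=3: → [29,40),[28,39),[27,38),[26,37),[25,36),[24,35),[23,34),[22,33),[21,32),[20,31),[19,30); WM=28; [12,23) fires=2 [13,24) fires=3 [14,25) fires=3 [15,26) fires=3 [16,27) fires=3 [17,28) fires=3
i=7 t=30 v=5: → [30,41),[29,40),[28,39),[27,38),[26,37),[25,36),[24,35),[23,34),[22,33),[21,32),[20,31); WM=29; [18,29) fires=3
i=8 t=41 v=9: → [41,52),[40,51),[39,50),[38,49),[37,48),[36,47),[35,46),[34,45),[33,44),[32,43),[31,42); WM=40; [19,30) fires=4 [20,31) fires=3 [21,32) fires=3 [22,33) fires=3 [23,34) fires=3 [24,35) fires=2 [25,36) fires=2 [26,37) fires=2 [27,38) fires=2 [28,39) fires=2 [29,40) fires=2
i=9 t=33 v=5: DROP (t<40-2); WM=40
i=10 t=50 v=3: → [50,61),[49,60),[48,59),[47,58),[46,57),[45,56),[44,55),[43,54),[42,53),[41,52),[40,51); WM=49; [30,41) fires=1 [31,42) fires=1 [32,43) fires=1 [33,44) fires=1 [34,45) fires=1 [35,46) fires=1 [36,47) fires=1 [37,48) fires=1 [38,49) fires=1
i=11 t=50 v=5: → [50,61),[49,60),[48,59),[47,58),[46,57),[45,56),[44,55),[43,54),[42,53),[41,52),[40,51); WM=49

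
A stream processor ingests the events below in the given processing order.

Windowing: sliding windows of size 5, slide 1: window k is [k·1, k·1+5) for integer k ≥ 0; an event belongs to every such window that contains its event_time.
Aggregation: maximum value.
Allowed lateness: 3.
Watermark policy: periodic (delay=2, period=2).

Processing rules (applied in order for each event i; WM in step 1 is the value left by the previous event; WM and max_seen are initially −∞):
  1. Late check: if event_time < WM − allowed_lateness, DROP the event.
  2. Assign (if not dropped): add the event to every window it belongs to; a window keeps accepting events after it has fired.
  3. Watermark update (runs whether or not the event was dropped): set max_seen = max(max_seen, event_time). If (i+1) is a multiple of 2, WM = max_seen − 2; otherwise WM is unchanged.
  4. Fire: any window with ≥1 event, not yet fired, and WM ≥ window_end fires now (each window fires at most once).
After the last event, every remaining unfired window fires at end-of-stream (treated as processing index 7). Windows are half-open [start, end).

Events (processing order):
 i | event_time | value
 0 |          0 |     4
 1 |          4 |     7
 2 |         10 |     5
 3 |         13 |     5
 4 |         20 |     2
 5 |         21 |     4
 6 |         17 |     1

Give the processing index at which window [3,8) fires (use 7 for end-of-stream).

i=0 t=0 v=4: → [0,5); WM=−∞
i=1 t=4 v=7: → [4,9),[3,8),[2,7),[1,6),[0,5); WM=2
i=2 t=10 v=5: → [10,15),[9,14),[8,13),[7,12),[6,11); WM=2
i=3 t=13 v=5: → [13,18),[12,17),[11,16),[10,15),[9,14); WM=11; [0,5) fires=7 [1,6) fires=7 [2,7) fires=7 [3,8) fires=7 [4,9) fires=7 [6,11) fires=5
i=4 t=20 v=2: → [20,25),[19,24),[18,23),[17,22),[16,21); WM=11
i=5 t=21 v=4: → [21,26),[20,25),[19,24),[18,23),[17,22); WM=19; [7,12) fires=5 [8,13) fires=5 [9,14) fires=5 [10,15) fires=5 [11,16) fires=5 [12,17) fires=5 [13,18) fires=5
i=6 t=17 v=1: → [17,22),[16,21),[15,20),[14,19),[13,18); WM=19; [14,19) fires=1

3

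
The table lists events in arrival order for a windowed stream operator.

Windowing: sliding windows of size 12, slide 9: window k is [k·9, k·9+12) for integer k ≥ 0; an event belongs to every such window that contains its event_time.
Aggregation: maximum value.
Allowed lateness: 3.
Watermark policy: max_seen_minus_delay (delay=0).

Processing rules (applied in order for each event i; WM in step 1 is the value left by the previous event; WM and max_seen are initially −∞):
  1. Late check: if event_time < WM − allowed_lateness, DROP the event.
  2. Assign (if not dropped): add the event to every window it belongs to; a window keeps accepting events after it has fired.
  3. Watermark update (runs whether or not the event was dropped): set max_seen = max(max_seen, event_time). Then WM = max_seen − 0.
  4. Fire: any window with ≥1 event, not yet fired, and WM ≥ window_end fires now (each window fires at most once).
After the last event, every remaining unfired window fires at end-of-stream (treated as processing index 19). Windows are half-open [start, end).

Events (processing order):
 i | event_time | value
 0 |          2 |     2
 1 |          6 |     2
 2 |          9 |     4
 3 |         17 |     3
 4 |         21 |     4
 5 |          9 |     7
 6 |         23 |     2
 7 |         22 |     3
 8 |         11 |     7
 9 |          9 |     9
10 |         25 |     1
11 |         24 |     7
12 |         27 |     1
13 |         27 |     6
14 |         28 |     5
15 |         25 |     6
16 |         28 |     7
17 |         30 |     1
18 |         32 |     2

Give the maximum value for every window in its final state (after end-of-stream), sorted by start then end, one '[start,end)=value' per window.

[0,12)=4 [9,21)=4 [18,30)=7 [27,39)=7

i=0 t=2 v=2: → [0,12); WM=2
i=1 t=6 v=2: → [0,12); WM=6
i=2 t=9 v=4: → [9,21),[0,12); WM=9
i=3 t=17 v=3: → [9,21); WM=17; [0,12) fires=4
i=4 t=21 v=4: → [18,30); WM=21; [9,21) fires=4
i=5 t=9 v=7: DROP (t<21-3); WM=21
i=6 t=23 v=2: → [18,30); WM=23
i=7 t=22 v=3: → [18,30); WM=23
i=8 t=11 v=7: DROP (t<23-3); WM=23
i=9 t=9 v=9: DROP (t<23-3); WM=23
i=10 t=25 v=1: → [18,30); WM=25
i=11 t=24 v=7: → [18,30); WM=25
i=12 t=27 v=1: → [27,39),[18,30); WM=27
i=13 t=27 v=6: → [27,39),[18,30); WM=27
i=14 t=28 v=5: → [27,39),[18,30); WM=28
i=15 t=25 v=6: → [18,30); WM=28
i=16 t=28 v=7: → [27,39),[18,30); WM=28
i=17 t=30 v=1: → [27,39); WM=30; [18,30) fires=7
i=18 t=32 v=2: → [27,39); WM=32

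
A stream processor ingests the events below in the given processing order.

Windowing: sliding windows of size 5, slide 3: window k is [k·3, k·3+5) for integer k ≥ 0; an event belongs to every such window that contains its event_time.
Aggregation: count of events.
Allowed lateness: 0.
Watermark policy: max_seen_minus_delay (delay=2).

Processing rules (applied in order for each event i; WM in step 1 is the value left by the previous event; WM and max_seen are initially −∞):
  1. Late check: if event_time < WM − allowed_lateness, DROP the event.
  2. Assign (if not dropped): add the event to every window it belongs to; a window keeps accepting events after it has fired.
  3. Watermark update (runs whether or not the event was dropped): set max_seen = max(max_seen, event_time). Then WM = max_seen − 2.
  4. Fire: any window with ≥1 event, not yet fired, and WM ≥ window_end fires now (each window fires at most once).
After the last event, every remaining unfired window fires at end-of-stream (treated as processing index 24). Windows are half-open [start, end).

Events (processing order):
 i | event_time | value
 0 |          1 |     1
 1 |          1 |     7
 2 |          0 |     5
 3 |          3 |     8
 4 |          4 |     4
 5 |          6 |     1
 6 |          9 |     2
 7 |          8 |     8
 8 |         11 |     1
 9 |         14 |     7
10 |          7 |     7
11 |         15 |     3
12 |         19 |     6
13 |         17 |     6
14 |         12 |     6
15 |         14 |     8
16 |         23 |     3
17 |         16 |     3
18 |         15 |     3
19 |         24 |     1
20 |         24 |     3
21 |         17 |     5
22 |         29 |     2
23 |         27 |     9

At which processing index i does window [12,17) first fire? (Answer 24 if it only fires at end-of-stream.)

12

i=0 t=1 v=1: → [0,5); WM=-1
i=1 t=1 v=7: → [0,5); WM=-1
i=2 t=0 v=5: → [0,5); WM=-1
i=3 t=3 v=8: → [3,8),[0,5); WM=1
i=4 t=4 v=4: → [3,8),[0,5); WM=2
i=5 t=6 v=1: → [6,11),[3,8); WM=4
i=6 t=9 v=2: → [9,14),[6,11); WM=7; [0,5) fires=5
i=7 t=8 v=8: → [6,11); WM=7
i=8 t=11 v=1: → [9,14); WM=9; [3,8) fires=3
i=9 t=14 v=7: → [12,17); WM=12; [6,11) fires=3
i=10 t=7 v=7: DROP (t<12-0); WM=12
i=11 t=15 v=3: → [15,20),[12,17); WM=13
i=12 t=19 v=6: → [18,23),[15,20); WM=17; [9,14) fires=2 [12,17) fires=2
i=13 t=17 v=6: → [15,20); WM=17
i=14 t=12 v=6: DROP (t<17-0); WM=17
i=15 t=14 v=8: DROP (t<17-0); WM=17
i=16 t=23 v=3: → [21,26); WM=21; [15,20) fires=3
i=17 t=16 v=3: DROP (t<21-0); WM=21
i=18 t=15 v=3: DROP (t<21-0); WM=21
i=19 t=24 v=1: → [24,29),[21,26); WM=22
i=20 t=24 v=3: → [24,29),[21,26); WM=22
i=21 t=17 v=5: DROP (t<22-0); WM=22
i=22 t=29 v=2: → [27,32); WM=27; [18,23) fires=1 [21,26) fires=3
i=23 t=27 v=9: → [27,32),[24,29); WM=27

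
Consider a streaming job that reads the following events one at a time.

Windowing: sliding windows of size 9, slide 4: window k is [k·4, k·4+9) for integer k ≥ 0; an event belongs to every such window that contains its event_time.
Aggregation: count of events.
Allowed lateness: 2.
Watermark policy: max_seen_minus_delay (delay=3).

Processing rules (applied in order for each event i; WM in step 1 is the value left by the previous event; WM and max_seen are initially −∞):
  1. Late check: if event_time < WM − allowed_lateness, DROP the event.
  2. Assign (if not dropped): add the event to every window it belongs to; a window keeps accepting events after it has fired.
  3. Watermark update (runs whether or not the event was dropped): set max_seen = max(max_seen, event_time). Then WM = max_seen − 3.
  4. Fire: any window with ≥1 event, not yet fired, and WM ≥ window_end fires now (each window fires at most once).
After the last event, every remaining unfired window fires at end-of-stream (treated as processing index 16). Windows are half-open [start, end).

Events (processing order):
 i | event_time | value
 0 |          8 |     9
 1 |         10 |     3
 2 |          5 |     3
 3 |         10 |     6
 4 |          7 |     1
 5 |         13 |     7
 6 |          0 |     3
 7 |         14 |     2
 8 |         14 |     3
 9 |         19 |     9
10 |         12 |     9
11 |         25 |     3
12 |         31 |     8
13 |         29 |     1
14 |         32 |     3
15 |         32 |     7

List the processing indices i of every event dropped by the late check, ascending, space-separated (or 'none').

i=0 t=8 v=9: → [8,17),[4,13),[0,9); WM=5
i=1 t=10 v=3: → [8,17),[4,13); WM=7
i=2 t=5 v=3: → [4,13),[0,9); WM=7
i=3 t=10 v=6: → [8,17),[4,13); WM=7
i=4 t=7 v=1: → [4,13),[0,9); WM=7
i=5 t=13 v=7: → [12,21),[8,17); WM=10; [0,9) fires=3
i=6 t=0 v=3: DROP (t<10-2); WM=10
i=7 t=14 v=2: → [12,21),[8,17); WM=11
i=8 t=14 v=3: → [12,21),[8,17); WM=11
i=9 t=19 v=9: → [16,25),[12,21); WM=16; [4,13) fires=5
i=10 t=12 v=9: DROP (t<16-2); WM=16
i=11 t=25 v=3: → [24,33),[20,29); WM=22; [8,17) fires=6 [12,21) fires=4
i=12 t=31 v=8: → [28,37),[24,33); WM=28; [16,25) fires=1
i=13 t=29 v=1: → [28,37),[24,33); WM=28
i=14 t=32 v=3: → [32,41),[28,37),[24,33); WM=29; [20,29) fires=1
i=15 t=32 v=7: → [32,41),[28,37),[24,33); WM=29

6 10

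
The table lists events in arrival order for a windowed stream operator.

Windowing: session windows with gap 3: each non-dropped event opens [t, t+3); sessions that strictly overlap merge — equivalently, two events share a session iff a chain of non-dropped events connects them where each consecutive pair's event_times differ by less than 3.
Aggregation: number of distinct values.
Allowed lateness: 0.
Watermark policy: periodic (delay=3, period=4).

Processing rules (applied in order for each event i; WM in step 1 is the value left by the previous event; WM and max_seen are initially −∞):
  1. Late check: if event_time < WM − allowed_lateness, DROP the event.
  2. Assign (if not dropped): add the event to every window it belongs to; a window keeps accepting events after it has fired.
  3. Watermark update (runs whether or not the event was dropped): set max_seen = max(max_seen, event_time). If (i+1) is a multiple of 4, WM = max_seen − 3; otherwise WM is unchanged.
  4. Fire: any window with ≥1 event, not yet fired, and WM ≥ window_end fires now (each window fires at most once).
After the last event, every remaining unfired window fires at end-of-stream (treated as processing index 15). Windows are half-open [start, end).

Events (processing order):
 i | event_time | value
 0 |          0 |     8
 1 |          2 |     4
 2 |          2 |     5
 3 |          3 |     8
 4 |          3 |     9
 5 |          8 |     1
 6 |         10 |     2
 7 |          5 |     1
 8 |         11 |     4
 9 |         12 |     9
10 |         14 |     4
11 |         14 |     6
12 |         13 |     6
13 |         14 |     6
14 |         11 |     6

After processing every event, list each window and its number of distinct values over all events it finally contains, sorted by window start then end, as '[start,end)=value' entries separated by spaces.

i=0 t=0 v=8: → [0,3); WM=−∞
i=1 t=2 v=4: → [0,5); WM=−∞
i=2 t=2 v=5: → [0,5); WM=−∞
i=3 t=3 v=8: → [0,6); WM=0
i=4 t=3 v=9: → [0,6); WM=0
i=5 t=8 v=1: → [8,11); WM=0
i=6 t=10 v=2: → [8,13); WM=0
i=7 t=5 v=1: → [0,8); WM=7
i=8 t=11 v=4: → [8,14); WM=7
i=9 t=12 v=9: → [8,15); WM=7
i=10 t=14 v=4: → [8,17); WM=7
i=11 t=14 v=6: → [8,17); WM=11
i=12 t=13 v=6: → [8,17); WM=11
i=13 t=14 v=6: → [8,17); WM=11
i=14 t=11 v=6: → [8,17); WM=11

[0,8)=5 [8,17)=5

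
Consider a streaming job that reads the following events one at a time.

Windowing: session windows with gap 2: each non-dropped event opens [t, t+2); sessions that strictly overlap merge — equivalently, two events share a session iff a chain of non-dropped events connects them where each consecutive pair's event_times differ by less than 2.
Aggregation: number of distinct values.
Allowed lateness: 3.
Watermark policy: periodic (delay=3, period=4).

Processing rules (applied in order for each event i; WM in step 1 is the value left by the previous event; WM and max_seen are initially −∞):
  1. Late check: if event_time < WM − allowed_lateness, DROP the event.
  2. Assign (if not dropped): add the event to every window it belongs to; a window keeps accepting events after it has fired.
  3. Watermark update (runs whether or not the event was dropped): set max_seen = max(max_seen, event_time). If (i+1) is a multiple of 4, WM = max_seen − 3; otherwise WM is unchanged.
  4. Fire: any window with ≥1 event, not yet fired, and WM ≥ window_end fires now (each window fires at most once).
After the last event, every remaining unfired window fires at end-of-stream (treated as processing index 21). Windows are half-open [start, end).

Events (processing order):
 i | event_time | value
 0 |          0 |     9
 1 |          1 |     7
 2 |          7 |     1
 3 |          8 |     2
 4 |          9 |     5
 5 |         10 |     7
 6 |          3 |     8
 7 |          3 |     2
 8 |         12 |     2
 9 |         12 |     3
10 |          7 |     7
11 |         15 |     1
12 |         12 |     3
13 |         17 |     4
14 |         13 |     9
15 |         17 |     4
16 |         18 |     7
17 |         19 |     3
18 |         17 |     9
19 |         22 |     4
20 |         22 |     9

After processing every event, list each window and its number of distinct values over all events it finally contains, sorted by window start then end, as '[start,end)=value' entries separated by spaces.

[0,3)=2 [3,5)=2 [7,12)=4 [12,15)=3 [15,17)=1 [17,21)=4 [22,24)=2

i=0 t=0 v=9: → [0,2); WM=−∞
i=1 t=1 v=7: → [0,3); WM=−∞
i=2 t=7 v=1: → [7,9); WM=−∞
i=3 t=8 v=2: → [7,10); WM=5
i=4 t=9 v=5: → [7,11); WM=5
i=5 t=10 v=7: → [7,12); WM=5
i=6 t=3 v=8: → [3,5); WM=5
i=7 t=3 v=2: → [3,5); WM=7
i=8 t=12 v=2: → [12,14); WM=7
i=9 t=12 v=3: → [12,14); WM=7
i=10 t=7 v=7: → [7,12); WM=7
i=11 t=15 v=1: → [15,17); WM=12
i=12 t=12 v=3: → [12,14); WM=12
i=13 t=17 v=4: → [17,19); WM=12
i=14 t=13 v=9: → [12,15); WM=12
i=15 t=17 v=4: → [17,19); WM=14
i=16 t=18 v=7: → [17,20); WM=14
i=17 t=19 v=3: → [17,21); WM=14
i=18 t=17 v=9: → [17,21); WM=14
i=19 t=22 v=4: → [22,24); WM=19
i=20 t=22 v=9: → [22,24); WM=19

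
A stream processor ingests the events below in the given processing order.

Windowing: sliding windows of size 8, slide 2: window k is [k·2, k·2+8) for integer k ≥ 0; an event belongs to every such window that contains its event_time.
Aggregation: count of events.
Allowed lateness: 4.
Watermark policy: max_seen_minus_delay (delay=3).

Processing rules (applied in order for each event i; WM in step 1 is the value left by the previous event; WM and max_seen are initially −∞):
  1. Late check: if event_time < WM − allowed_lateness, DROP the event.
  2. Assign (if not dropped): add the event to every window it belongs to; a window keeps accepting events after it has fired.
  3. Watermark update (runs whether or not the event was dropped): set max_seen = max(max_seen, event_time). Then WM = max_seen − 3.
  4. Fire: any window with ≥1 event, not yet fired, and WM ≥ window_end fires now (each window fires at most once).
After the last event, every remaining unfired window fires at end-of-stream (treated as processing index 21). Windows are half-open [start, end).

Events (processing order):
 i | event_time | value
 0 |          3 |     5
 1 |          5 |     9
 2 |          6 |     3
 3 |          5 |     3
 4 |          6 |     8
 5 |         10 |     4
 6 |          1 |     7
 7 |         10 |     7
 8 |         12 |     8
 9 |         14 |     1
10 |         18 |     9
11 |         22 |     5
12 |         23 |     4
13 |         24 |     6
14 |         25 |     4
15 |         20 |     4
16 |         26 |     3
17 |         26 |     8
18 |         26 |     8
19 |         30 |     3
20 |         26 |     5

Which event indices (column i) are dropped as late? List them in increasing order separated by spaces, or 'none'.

i=0 t=3 v=5: → [2,10),[0,8); WM=0
i=1 t=5 v=9: → [4,12),[2,10),[0,8); WM=2
i=2 t=6 v=3: → [6,14),[4,12),[2,10),[0,8); WM=3
i=3 t=5 v=3: → [4,12),[2,10),[0,8); WM=3
i=4 t=6 v=8: → [6,14),[4,12),[2,10),[0,8); WM=3
i=5 t=10 v=4: → [10,18),[8,16),[6,14),[4,12); WM=7
i=6 t=1 v=7: DROP (t<7-4); WM=7
i=7 t=10 v=7: → [10,18),[8,16),[6,14),[4,12); WM=7
i=8 t=12 v=8: → [12,20),[10,18),[8,16),[6,14); WM=9; [0,8) fires=5
i=9 t=14 v=1: → [14,22),[12,20),[10,18),[8,16); WM=11; [2,10) fires=5
i=10 t=18 v=9: → [18,26),[16,24),[14,22),[12,20); WM=15; [4,12) fires=6 [6,14) fires=5
i=11 t=22 v=5: → [22,30),[20,28),[18,26),[16,24); WM=19; [8,16) fires=4 [10,18) fires=4
i=12 t=23 v=4: → [22,30),[20,28),[18,26),[16,24); WM=20; [12,20) fires=3
i=13 t=24 v=6: → [24,32),[22,30),[20,28),[18,26); WM=21
i=14 t=25 v=4: → [24,32),[22,30),[20,28),[18,26); WM=22; [14,22) fires=2
i=15 t=20 v=4: → [20,28),[18,26),[16,24),[14,22); WM=22
i=16 t=26 v=3: → [26,34),[24,32),[22,30),[20,28); WM=23
i=17 t=26 v=8: → [26,34),[24,32),[22,30),[20,28); WM=23
i=18 t=26 v=8: → [26,34),[24,32),[22,30),[20,28); WM=23
i=19 t=30 v=3: → [30,38),[28,36),[26,34),[24,32); WM=27; [16,24) fires=4 [18,26) fires=6
i=20 t=26 v=5: → [26,34),[24,32),[22,30),[20,28); WM=27

6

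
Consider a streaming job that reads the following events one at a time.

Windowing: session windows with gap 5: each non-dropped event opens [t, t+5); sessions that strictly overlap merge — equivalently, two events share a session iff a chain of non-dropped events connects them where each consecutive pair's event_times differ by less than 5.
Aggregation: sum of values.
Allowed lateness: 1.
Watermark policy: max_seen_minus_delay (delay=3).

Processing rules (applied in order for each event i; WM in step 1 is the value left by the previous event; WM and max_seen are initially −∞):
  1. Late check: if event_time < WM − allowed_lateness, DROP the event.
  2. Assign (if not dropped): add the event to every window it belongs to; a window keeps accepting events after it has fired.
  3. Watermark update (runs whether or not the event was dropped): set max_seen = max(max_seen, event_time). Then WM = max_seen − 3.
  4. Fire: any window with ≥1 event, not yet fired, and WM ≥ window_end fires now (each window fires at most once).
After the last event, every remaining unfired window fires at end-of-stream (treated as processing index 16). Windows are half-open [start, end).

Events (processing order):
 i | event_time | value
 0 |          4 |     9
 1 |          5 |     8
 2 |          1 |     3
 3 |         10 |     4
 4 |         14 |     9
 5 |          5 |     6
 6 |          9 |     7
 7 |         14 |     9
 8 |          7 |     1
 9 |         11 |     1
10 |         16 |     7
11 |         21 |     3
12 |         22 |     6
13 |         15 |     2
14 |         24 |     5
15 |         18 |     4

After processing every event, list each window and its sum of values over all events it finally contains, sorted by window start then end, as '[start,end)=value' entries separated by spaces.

[1,10)=20 [10,21)=30 [21,29)=14

i=0 t=4 v=9: → [4,9); WM=1
i=1 t=5 v=8: → [4,10); WM=2
i=2 t=1 v=3: → [1,10); WM=2
i=3 t=10 v=4: → [10,15); WM=7
i=4 t=14 v=9: → [10,19); WM=11
i=5 t=5 v=6: DROP (t<11-1); WM=11
i=6 t=9 v=7: DROP (t<11-1); WM=11
i=7 t=14 v=9: → [10,19); WM=11
i=8 t=7 v=1: DROP (t<11-1); WM=11
i=9 t=11 v=1: → [10,19); WM=11
i=10 t=16 v=7: → [10,21); WM=13
i=11 t=21 v=3: → [21,26); WM=18
i=12 t=22 v=6: → [21,27); WM=19
i=13 t=15 v=2: DROP (t<19-1); WM=19
i=14 t=24 v=5: → [21,29); WM=21
i=15 t=18 v=4: DROP (t<21-1); WM=21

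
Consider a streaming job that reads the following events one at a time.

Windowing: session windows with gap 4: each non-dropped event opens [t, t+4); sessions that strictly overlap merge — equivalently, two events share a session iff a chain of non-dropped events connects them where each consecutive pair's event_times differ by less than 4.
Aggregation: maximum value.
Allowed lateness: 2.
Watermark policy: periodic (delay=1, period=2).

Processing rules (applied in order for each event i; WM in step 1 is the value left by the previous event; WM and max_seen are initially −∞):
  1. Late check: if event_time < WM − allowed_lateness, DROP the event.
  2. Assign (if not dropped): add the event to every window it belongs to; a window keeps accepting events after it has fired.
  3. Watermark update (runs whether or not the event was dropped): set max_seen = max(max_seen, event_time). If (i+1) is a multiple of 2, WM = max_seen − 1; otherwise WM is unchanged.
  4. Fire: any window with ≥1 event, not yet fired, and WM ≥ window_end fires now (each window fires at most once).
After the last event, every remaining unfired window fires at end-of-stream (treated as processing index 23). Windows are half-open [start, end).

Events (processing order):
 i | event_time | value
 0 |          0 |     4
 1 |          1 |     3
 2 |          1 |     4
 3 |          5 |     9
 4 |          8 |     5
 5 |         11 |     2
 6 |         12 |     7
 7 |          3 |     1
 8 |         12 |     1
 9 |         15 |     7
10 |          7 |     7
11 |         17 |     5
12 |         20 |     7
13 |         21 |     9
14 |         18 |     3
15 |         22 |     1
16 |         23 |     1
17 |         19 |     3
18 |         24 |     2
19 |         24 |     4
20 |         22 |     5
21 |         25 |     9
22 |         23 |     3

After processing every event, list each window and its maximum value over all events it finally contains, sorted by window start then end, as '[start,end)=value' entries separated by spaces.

[0,5)=4 [5,29)=9

i=0 t=0 v=4: → [0,4); WM=−∞
i=1 t=1 v=3: → [0,5); WM=0
i=2 t=1 v=4: → [0,5); WM=0
i=3 t=5 v=9: → [5,9); WM=4
i=4 t=8 v=5: → [5,12); WM=4
i=5 t=11 v=2: → [5,15); WM=10
i=6 t=12 v=7: → [5,16); WM=10
i=7 t=3 v=1: DROP (t<10-2); WM=11
i=8 t=12 v=1: → [5,16); WM=11
i=9 t=15 v=7: → [5,19); WM=14
i=10 t=7 v=7: DROP (t<14-2); WM=14
i=11 t=17 v=5: → [5,21); WM=16
i=12 t=20 v=7: → [5,24); WM=16
i=13 t=21 v=9: → [5,25); WM=20
i=14 t=18 v=3: → [5,25); WM=20
i=15 t=22 v=1: → [5,26); WM=21
i=16 t=23 v=1: → [5,27); WM=21
i=17 t=19 v=3: → [5,27); WM=22
i=18 t=24 v=2: → [5,28); WM=22
i=19 t=24 v=4: → [5,28); WM=23
i=20 t=22 v=5: → [5,28); WM=23
i=21 t=25 v=9: → [5,29); WM=24
i=22 t=23 v=3: → [5,29); WM=24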